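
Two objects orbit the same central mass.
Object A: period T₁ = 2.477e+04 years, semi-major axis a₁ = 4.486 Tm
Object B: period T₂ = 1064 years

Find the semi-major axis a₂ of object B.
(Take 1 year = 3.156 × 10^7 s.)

Convert to SI: T₁ = 2.477e+04 years = 7.81741e+11 s; a₁ = 4.486 Tm = 4.486e+12 m; T₂ = 1064 years = 3.35798e+10 s.
Kepler's third law: (T₁/T₂)² = (a₁/a₂)³ ⇒ a₂ = a₁ · (T₂/T₁)^(2/3).
T₂/T₁ = 3.35798e+10 / 7.81741e+11 = 0.0429552.
a₂ = 4.486e+12 · (0.0429552)^(2/3) m ≈ 5.502e+11 m = 550.2 Gm.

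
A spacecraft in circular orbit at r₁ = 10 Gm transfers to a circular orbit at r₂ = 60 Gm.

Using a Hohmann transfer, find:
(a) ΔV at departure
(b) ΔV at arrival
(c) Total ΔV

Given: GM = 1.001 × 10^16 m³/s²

Convert to SI: r₁ = 10 Gm = 1e+10 m; r₂ = 60 Gm = 6e+10 m.
Transfer semi-major axis: a_t = (r₁ + r₂)/2 = (1e+10 + 6e+10)/2 = 3.5e+10 m.
Circular speeds: v₁ = √(GM/r₁) = 1000.5 m/s, v₂ = √(GM/r₂) = 408.452 m/s.
Transfer speeds (vis-viva v² = GM(2/r − 1/a_t)): v₁ᵗ = 1309.96 m/s, v₂ᵗ = 218.327 m/s.
(a) ΔV₁ = |v₁ᵗ − v₁| ≈ 309.5 m/s = 309.5 m/s.
(b) ΔV₂ = |v₂ − v₂ᵗ| ≈ 190.1 m/s = 190.1 m/s.
(c) ΔV_total = ΔV₁ + ΔV₂ ≈ 499.6 m/s = 499.6 m/s.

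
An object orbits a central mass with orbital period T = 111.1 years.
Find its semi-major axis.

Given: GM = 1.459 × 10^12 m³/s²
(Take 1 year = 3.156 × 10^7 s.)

Convert to SI: T = 111.1 years = 3.50632e+09 s.
Invert Kepler's third law: a = (GM · T² / (4π²))^(1/3).
Substituting T = 3.50632e+09 s and GM = 1.459e+12 m³/s²:
a = (1.459e+12 · (3.50632e+09)² / (4π²))^(1/3) m
a ≈ 7.688e+09 m = 7.688 Gm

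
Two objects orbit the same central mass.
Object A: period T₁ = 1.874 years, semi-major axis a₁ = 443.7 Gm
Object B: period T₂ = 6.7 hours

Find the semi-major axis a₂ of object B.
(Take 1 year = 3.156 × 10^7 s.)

Convert to SI: T₁ = 1.874 years = 5.91434e+07 s; a₁ = 443.7 Gm = 4.437e+11 m; T₂ = 6.7 hours = 24120 s.
Kepler's third law: (T₁/T₂)² = (a₁/a₂)³ ⇒ a₂ = a₁ · (T₂/T₁)^(2/3).
T₂/T₁ = 24120 / 5.91434e+07 = 0.000407822.
a₂ = 4.437e+11 · (0.000407822)^(2/3) m ≈ 2.44e+09 m = 2.44 Gm.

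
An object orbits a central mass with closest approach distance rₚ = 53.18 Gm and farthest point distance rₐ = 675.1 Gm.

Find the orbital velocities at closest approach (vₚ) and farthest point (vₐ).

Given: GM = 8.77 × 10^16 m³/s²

Convert to SI: rₚ = 53.18 Gm = 5.318e+10 m; rₐ = 675.1 Gm = 6.751e+11 m.
Use the vis-viva equation v² = GM(2/r − 1/a) with a = (rₚ + rₐ)/2 = (5.318e+10 + 6.751e+11)/2 = 3.6414e+11 m.
vₚ = √(GM · (2/rₚ − 1/a)) = √(8.77e+16 · (2/5.318e+10 − 1/3.6414e+11)) m/s ≈ 1749 m/s = 1.749 km/s.
vₐ = √(GM · (2/rₐ − 1/a)) = √(8.77e+16 · (2/6.751e+11 − 1/3.6414e+11)) m/s ≈ 137.7 m/s = 137.7 m/s.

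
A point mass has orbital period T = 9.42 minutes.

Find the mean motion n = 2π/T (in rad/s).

Convert to SI: T = 9.42 minutes = 565.2 s.
n = 2π / T.
n = 2π / 565.2 s ≈ 0.01112 rad/s.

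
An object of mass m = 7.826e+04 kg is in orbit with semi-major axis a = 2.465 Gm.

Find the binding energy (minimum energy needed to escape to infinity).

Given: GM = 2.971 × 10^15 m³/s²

Convert to SI: a = 2.465 Gm = 2.465e+09 m.
Total orbital energy is E = −GMm/(2a); binding energy is E_bind = −E = GMm/(2a).
E_bind = 2.971e+15 · 7.826e+04 / (2 · 2.465e+09) J ≈ 4.716e+10 J = 47.16 GJ.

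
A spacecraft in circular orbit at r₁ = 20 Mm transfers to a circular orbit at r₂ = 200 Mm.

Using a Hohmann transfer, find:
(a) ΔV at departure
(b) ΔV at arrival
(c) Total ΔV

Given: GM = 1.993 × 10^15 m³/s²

Convert to SI: r₁ = 20 Mm = 2e+07 m; r₂ = 200 Mm = 2e+08 m.
Transfer semi-major axis: a_t = (r₁ + r₂)/2 = (2e+07 + 2e+08)/2 = 1.1e+08 m.
Circular speeds: v₁ = √(GM/r₁) = 9982.48 m/s, v₂ = √(GM/r₂) = 3156.74 m/s.
Transfer speeds (vis-viva v² = GM(2/r − 1/a_t)): v₁ᵗ = 13460.4 m/s, v₂ᵗ = 1346.04 m/s.
(a) ΔV₁ = |v₁ᵗ − v₁| ≈ 3478 m/s = 3.478 km/s.
(b) ΔV₂ = |v₂ − v₂ᵗ| ≈ 1811 m/s = 1.811 km/s.
(c) ΔV_total = ΔV₁ + ΔV₂ ≈ 5289 m/s = 5.289 km/s.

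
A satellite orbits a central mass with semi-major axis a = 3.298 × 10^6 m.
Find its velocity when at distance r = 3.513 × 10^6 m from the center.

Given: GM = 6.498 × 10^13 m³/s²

Vis-viva: v = √(GM · (2/r − 1/a)).
2/r − 1/a = 2/3.513e+06 − 1/3.298e+06 = 2.661e-07 m⁻¹.
v = √(6.498e+13 · 2.661e-07) m/s ≈ 4158 m/s = 4.158 km/s.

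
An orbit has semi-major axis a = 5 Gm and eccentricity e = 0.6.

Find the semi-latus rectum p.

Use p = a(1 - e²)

Convert to SI: a = 5 Gm = 5e+09 m.
p = a (1 − e²).
p = 5e+09 · (1 − (0.6)²) = 5e+09 · 0.64 ≈ 3.2e+09 m = 3.2 Gm.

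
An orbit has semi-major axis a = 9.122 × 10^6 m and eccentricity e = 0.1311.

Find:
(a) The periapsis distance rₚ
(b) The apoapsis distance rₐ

(a) rₚ = a(1 − e) = 9.122e+06 · (1 − 0.1311) = 9.122e+06 · 0.8689 ≈ 7.926e+06 m = 7.926 × 10^6 m.
(b) rₐ = a(1 + e) = 9.122e+06 · (1 + 0.1311) = 9.122e+06 · 1.1311 ≈ 1.032e+07 m = 1.032 × 10^7 m.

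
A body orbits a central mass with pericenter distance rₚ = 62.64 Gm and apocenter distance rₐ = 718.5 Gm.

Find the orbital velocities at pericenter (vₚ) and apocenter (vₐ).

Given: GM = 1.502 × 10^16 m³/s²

Convert to SI: rₚ = 62.64 Gm = 6.264e+10 m; rₐ = 718.5 Gm = 7.185e+11 m.
Use the vis-viva equation v² = GM(2/r − 1/a) with a = (rₚ + rₐ)/2 = (6.264e+10 + 7.185e+11)/2 = 3.9057e+11 m.
vₚ = √(GM · (2/rₚ − 1/a)) = √(1.502e+16 · (2/6.264e+10 − 1/3.9057e+11)) m/s ≈ 664.2 m/s = 664.2 m/s.
vₐ = √(GM · (2/rₐ − 1/a)) = √(1.502e+16 · (2/7.185e+11 − 1/3.9057e+11)) m/s ≈ 57.9 m/s = 57.9 m/s.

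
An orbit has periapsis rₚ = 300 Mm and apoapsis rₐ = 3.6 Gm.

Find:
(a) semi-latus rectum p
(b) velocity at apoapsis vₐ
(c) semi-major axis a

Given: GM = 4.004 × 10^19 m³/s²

Convert to SI: rₚ = 300 Mm = 3e+08 m; rₐ = 3.6 Gm = 3.6e+09 m.
(a) From a = (rₚ + rₐ)/2 = 1.95e+09 m and e = (rₐ − rₚ)/(rₐ + rₚ) = 0.846154, p = a(1 − e²) = 1.95e+09 · (1 − (0.846154)²) ≈ 5.538e+08 m
(b) With a = (rₚ + rₐ)/2 = 1.95e+09 m, vₐ = √(GM (2/rₐ − 1/a)) = √(4.004e+19 · (2/3.6e+09 − 1/1.95e+09)) m/s ≈ 4.137e+04 m/s
(c) a = (rₚ + rₐ)/2 = (3e+08 + 3.6e+09)/2 ≈ 1.95e+09 m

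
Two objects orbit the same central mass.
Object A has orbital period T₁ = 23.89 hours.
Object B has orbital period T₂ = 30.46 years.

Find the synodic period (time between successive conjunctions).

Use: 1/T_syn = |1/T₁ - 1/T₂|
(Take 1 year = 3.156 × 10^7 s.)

Convert to SI: T₁ = 23.89 hours = 86004 s; T₂ = 30.46 years = 9.61318e+08 s.
T_syn = |T₁ · T₂ / (T₁ − T₂)|.
T_syn = |86004 · 9.61318e+08 / (86004 − 9.61318e+08)| s ≈ 8.601e+04 s = 23.89 hours.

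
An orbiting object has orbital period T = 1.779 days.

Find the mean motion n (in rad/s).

Convert to SI: T = 1.779 days = 153706 s.
n = 2π / T.
n = 2π / 153706 s ≈ 4.088e-05 rad/s.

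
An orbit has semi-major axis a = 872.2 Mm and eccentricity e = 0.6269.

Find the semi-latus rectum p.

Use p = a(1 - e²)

Convert to SI: a = 872.2 Mm = 8.722e+08 m.
p = a (1 − e²).
p = 8.722e+08 · (1 − (0.6269)²) = 8.722e+08 · 0.606996 ≈ 5.294e+08 m = 529.4 Mm.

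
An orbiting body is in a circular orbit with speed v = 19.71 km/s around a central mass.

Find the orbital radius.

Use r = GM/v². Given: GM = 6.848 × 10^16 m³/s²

Convert to SI: v = 19.71 km/s = 19710 m/s.
For a circular orbit, v² = GM / r, so r = GM / v².
r = 6.848e+16 / (19710)² m ≈ 1.763e+08 m = 176.3 Mm.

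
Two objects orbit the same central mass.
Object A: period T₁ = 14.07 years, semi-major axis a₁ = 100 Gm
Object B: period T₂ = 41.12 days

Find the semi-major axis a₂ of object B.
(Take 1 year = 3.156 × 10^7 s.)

Convert to SI: T₁ = 14.07 years = 4.44049e+08 s; a₁ = 100 Gm = 1e+11 m; T₂ = 41.12 days = 3.55277e+06 s.
Kepler's third law: (T₁/T₂)² = (a₁/a₂)³ ⇒ a₂ = a₁ · (T₂/T₁)^(2/3).
T₂/T₁ = 3.55277e+06 / 4.44049e+08 = 0.00800084.
a₂ = 1e+11 · (0.00800084)^(2/3) m ≈ 4e+09 m = 4 Gm.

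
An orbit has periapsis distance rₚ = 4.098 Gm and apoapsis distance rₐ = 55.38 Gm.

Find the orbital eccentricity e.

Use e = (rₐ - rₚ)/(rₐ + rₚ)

Convert to SI: rₚ = 4.098 Gm = 4.098e+09 m; rₐ = 55.38 Gm = 5.538e+10 m.
e = (rₐ − rₚ) / (rₐ + rₚ).
e = (5.538e+10 − 4.098e+09) / (5.538e+10 + 4.098e+09) = 5.1282e+10 / 5.9478e+10 ≈ 0.8622.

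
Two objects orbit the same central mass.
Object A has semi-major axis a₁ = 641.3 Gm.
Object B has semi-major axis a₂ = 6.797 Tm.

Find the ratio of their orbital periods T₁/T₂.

Convert to SI: a₁ = 641.3 Gm = 6.413e+11 m; a₂ = 6.797 Tm = 6.797e+12 m.
From Kepler's third law, (T₁/T₂)² = (a₁/a₂)³, so T₁/T₂ = (a₁/a₂)^(3/2).
a₁/a₂ = 6.413e+11 / 6.797e+12 = 0.0943504.
T₁/T₂ = (0.0943504)^(3/2) ≈ 0.02898.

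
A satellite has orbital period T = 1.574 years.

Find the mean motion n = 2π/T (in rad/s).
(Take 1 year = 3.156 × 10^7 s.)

Convert to SI: T = 1.574 years = 4.96754e+07 s.
n = 2π / T.
n = 2π / 4.96754e+07 s ≈ 1.265e-07 rad/s.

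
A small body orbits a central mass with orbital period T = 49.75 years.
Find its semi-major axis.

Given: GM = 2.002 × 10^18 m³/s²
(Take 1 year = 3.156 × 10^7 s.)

Convert to SI: T = 49.75 years = 1.57011e+09 s.
Invert Kepler's third law: a = (GM · T² / (4π²))^(1/3).
Substituting T = 1.57011e+09 s and GM = 2.002e+18 m³/s²:
a = (2.002e+18 · (1.57011e+09)² / (4π²))^(1/3) m
a ≈ 5e+11 m = 500 Gm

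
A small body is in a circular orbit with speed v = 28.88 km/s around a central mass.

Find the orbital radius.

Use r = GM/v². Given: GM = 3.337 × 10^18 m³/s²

Convert to SI: v = 28.88 km/s = 28880 m/s.
For a circular orbit, v² = GM / r, so r = GM / v².
r = 3.337e+18 / (28880)² m ≈ 4.001e+09 m = 4.001 Gm.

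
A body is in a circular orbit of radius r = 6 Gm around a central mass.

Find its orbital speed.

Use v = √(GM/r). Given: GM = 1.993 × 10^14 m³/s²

Convert to SI: r = 6 Gm = 6e+09 m.
For a circular orbit, gravity supplies the centripetal force, so v = √(GM / r).
v = √(1.993e+14 / 6e+09) m/s ≈ 182.3 m/s = 182.3 m/s.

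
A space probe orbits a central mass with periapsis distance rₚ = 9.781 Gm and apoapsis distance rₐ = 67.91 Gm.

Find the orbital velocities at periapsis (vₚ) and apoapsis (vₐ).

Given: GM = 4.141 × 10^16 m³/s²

Convert to SI: rₚ = 9.781 Gm = 9.781e+09 m; rₐ = 67.91 Gm = 6.791e+10 m.
Use the vis-viva equation v² = GM(2/r − 1/a) with a = (rₚ + rₐ)/2 = (9.781e+09 + 6.791e+10)/2 = 3.88455e+10 m.
vₚ = √(GM · (2/rₚ − 1/a)) = √(4.141e+16 · (2/9.781e+09 − 1/3.88455e+10)) m/s ≈ 2721 m/s = 2.721 km/s.
vₐ = √(GM · (2/rₐ − 1/a)) = √(4.141e+16 · (2/6.791e+10 − 1/3.88455e+10)) m/s ≈ 391.8 m/s = 391.8 m/s.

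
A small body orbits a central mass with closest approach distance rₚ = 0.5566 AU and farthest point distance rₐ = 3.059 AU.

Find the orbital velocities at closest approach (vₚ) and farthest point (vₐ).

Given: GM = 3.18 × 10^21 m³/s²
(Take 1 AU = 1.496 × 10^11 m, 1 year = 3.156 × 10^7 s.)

Convert to SI: rₚ = 0.5566 AU = 8.32674e+10 m; rₐ = 3.059 AU = 4.57626e+11 m.
Use the vis-viva equation v² = GM(2/r − 1/a) with a = (rₚ + rₐ)/2 = (8.32674e+10 + 4.57626e+11)/2 = 2.70447e+11 m.
vₚ = √(GM · (2/rₚ − 1/a)) = √(3.18e+21 · (2/8.32674e+10 − 1/2.70447e+11)) m/s ≈ 2.542e+05 m/s = 53.63 AU/year.
vₐ = √(GM · (2/rₐ − 1/a)) = √(3.18e+21 · (2/4.57626e+11 − 1/2.70447e+11)) m/s ≈ 4.625e+04 m/s = 9.758 AU/year.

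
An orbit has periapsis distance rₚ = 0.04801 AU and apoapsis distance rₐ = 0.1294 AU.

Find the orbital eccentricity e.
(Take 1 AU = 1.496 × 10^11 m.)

Convert to SI: rₚ = 0.04801 AU = 7.1823e+09 m; rₐ = 0.1294 AU = 1.93582e+10 m.
e = (rₐ − rₚ) / (rₐ + rₚ).
e = (1.93582e+10 − 7.1823e+09) / (1.93582e+10 + 7.1823e+09) = 1.21759e+10 / 2.65405e+10 ≈ 0.4588.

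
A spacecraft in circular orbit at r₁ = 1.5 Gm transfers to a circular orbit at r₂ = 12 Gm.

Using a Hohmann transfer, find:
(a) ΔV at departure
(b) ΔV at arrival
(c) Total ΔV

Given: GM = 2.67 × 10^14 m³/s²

Convert to SI: r₁ = 1.5 Gm = 1.5e+09 m; r₂ = 12 Gm = 1.2e+10 m.
Transfer semi-major axis: a_t = (r₁ + r₂)/2 = (1.5e+09 + 1.2e+10)/2 = 6.75e+09 m.
Circular speeds: v₁ = √(GM/r₁) = 421.9 m/s, v₂ = √(GM/r₂) = 149.164 m/s.
Transfer speeds (vis-viva v² = GM(2/r − 1/a_t)): v₁ᵗ = 562.534 m/s, v₂ᵗ = 70.3167 m/s.
(a) ΔV₁ = |v₁ᵗ − v₁| ≈ 140.6 m/s = 140.6 m/s.
(b) ΔV₂ = |v₂ − v₂ᵗ| ≈ 78.85 m/s = 78.85 m/s.
(c) ΔV_total = ΔV₁ + ΔV₂ ≈ 219.5 m/s = 219.5 m/s.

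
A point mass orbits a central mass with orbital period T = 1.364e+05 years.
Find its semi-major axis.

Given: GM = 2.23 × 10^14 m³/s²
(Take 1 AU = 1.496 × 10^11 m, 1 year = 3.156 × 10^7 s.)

Convert to SI: T = 1.364e+05 years = 4.30478e+12 s.
Invert Kepler's third law: a = (GM · T² / (4π²))^(1/3).
Substituting T = 4.30478e+12 s and GM = 2.23e+14 m³/s²:
a = (2.23e+14 · (4.30478e+12)² / (4π²))^(1/3) m
a ≈ 4.713e+12 m = 31.5 AU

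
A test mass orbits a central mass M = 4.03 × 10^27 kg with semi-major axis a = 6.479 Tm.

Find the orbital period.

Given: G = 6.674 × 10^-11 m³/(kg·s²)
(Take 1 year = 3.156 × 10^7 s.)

Convert to SI: a = 6.479 Tm = 6.479e+12 m.
GM = G · M = 6.674e-11 · 4.03e+27 = 2.68962e+17 m³/s².
Kepler's third law: T = 2π √(a³ / GM).
Substituting a = 6.479e+12 m and GM = 2.68962e+17 m³/s²:
T = 2π √((6.479e+12)³ / 2.68962e+17) s
T ≈ 1.998e+11 s = 6331 years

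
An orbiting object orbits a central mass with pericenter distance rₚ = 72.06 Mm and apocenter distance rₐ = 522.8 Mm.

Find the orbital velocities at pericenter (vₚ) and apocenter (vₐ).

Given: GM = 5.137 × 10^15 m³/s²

Convert to SI: rₚ = 72.06 Mm = 7.206e+07 m; rₐ = 522.8 Mm = 5.228e+08 m.
Use the vis-viva equation v² = GM(2/r − 1/a) with a = (rₚ + rₐ)/2 = (7.206e+07 + 5.228e+08)/2 = 2.9743e+08 m.
vₚ = √(GM · (2/rₚ − 1/a)) = √(5.137e+15 · (2/7.206e+07 − 1/2.9743e+08)) m/s ≈ 1.119e+04 m/s = 11.19 km/s.
vₐ = √(GM · (2/rₐ − 1/a)) = √(5.137e+15 · (2/5.228e+08 − 1/2.9743e+08)) m/s ≈ 1543 m/s = 1.543 km/s.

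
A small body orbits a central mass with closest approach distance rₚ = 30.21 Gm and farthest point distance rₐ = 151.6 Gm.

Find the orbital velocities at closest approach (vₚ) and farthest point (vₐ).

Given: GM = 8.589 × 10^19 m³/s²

Convert to SI: rₚ = 30.21 Gm = 3.021e+10 m; rₐ = 151.6 Gm = 1.516e+11 m.
Use the vis-viva equation v² = GM(2/r − 1/a) with a = (rₚ + rₐ)/2 = (3.021e+10 + 1.516e+11)/2 = 9.0905e+10 m.
vₚ = √(GM · (2/rₚ − 1/a)) = √(8.589e+19 · (2/3.021e+10 − 1/9.0905e+10)) m/s ≈ 6.886e+04 m/s = 68.86 km/s.
vₐ = √(GM · (2/rₐ − 1/a)) = √(8.589e+19 · (2/1.516e+11 − 1/9.0905e+10)) m/s ≈ 1.372e+04 m/s = 13.72 km/s.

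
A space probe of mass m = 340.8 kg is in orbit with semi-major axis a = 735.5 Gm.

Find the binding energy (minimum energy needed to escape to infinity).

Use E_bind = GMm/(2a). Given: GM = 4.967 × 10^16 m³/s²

Convert to SI: a = 735.5 Gm = 7.355e+11 m.
Total orbital energy is E = −GMm/(2a); binding energy is E_bind = −E = GMm/(2a).
E_bind = 4.967e+16 · 340.8 / (2 · 7.355e+11) J ≈ 1.151e+07 J = 11.51 MJ.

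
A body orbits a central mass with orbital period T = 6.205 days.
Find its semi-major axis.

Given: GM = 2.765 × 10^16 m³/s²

Convert to SI: T = 6.205 days = 536112 s.
Invert Kepler's third law: a = (GM · T² / (4π²))^(1/3).
Substituting T = 536112 s and GM = 2.765e+16 m³/s²:
a = (2.765e+16 · (536112)² / (4π²))^(1/3) m
a ≈ 5.861e+08 m = 586.1 Mm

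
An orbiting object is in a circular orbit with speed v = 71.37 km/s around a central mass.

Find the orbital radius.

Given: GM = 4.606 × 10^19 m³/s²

Convert to SI: v = 71.37 km/s = 71370 m/s.
For a circular orbit, v² = GM / r, so r = GM / v².
r = 4.606e+19 / (71370)² m ≈ 9.043e+09 m = 9.043 Gm.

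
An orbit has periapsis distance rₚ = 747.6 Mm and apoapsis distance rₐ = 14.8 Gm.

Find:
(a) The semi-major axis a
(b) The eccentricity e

Convert to SI: rₚ = 747.6 Mm = 7.476e+08 m; rₐ = 14.8 Gm = 1.48e+10 m.
(a) a = (rₚ + rₐ) / 2 = (7.476e+08 + 1.48e+10) / 2 ≈ 7.774e+09 m = 7.774 Gm.
(b) e = (rₐ − rₚ) / (rₐ + rₚ) = (1.48e+10 − 7.476e+08) / (1.48e+10 + 7.476e+08) ≈ 0.9038.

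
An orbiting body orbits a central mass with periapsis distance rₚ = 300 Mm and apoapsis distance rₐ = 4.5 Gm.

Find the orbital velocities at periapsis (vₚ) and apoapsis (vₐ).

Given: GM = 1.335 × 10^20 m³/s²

Convert to SI: rₚ = 300 Mm = 3e+08 m; rₐ = 4.5 Gm = 4.5e+09 m.
Use the vis-viva equation v² = GM(2/r − 1/a) with a = (rₚ + rₐ)/2 = (3e+08 + 4.5e+09)/2 = 2.4e+09 m.
vₚ = √(GM · (2/rₚ − 1/a)) = √(1.335e+20 · (2/3e+08 − 1/2.4e+09)) m/s ≈ 9.134e+05 m/s = 913.4 km/s.
vₐ = √(GM · (2/rₐ − 1/a)) = √(1.335e+20 · (2/4.5e+09 − 1/2.4e+09)) m/s ≈ 6.09e+04 m/s = 60.9 km/s.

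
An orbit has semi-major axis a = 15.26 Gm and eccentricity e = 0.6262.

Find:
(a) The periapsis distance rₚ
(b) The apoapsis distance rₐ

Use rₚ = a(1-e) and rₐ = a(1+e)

Convert to SI: a = 15.26 Gm = 1.526e+10 m.
(a) rₚ = a(1 − e) = 1.526e+10 · (1 − 0.6262) = 1.526e+10 · 0.3738 ≈ 5.704e+09 m = 5.704 Gm.
(b) rₐ = a(1 + e) = 1.526e+10 · (1 + 0.6262) = 1.526e+10 · 1.6262 ≈ 2.482e+10 m = 24.82 Gm.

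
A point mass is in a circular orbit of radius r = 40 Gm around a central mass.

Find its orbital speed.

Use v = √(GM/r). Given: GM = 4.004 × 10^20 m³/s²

Convert to SI: r = 40 Gm = 4e+10 m.
For a circular orbit, gravity supplies the centripetal force, so v = √(GM / r).
v = √(4.004e+20 / 4e+10) m/s ≈ 1e+05 m/s = 100 km/s.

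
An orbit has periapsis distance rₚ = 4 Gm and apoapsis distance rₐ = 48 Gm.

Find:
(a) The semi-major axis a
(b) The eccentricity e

Convert to SI: rₚ = 4 Gm = 4e+09 m; rₐ = 48 Gm = 4.8e+10 m.
(a) a = (rₚ + rₐ) / 2 = (4e+09 + 4.8e+10) / 2 ≈ 2.6e+10 m = 26 Gm.
(b) e = (rₐ − rₚ) / (rₐ + rₚ) = (4.8e+10 − 4e+09) / (4.8e+10 + 4e+09) ≈ 0.8462.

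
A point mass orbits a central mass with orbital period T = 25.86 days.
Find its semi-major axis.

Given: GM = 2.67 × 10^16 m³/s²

Convert to SI: T = 25.86 days = 2.2343e+06 s.
Invert Kepler's third law: a = (GM · T² / (4π²))^(1/3).
Substituting T = 2.2343e+06 s and GM = 2.67e+16 m³/s²:
a = (2.67e+16 · (2.2343e+06)² / (4π²))^(1/3) m
a ≈ 1.5e+09 m = 1.5 Gm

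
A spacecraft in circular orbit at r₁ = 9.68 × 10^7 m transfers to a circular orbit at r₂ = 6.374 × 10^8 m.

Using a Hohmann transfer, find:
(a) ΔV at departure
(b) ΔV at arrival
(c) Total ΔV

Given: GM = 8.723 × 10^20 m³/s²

Transfer semi-major axis: a_t = (r₁ + r₂)/2 = (9.68e+07 + 6.374e+08)/2 = 3.671e+08 m.
Circular speeds: v₁ = √(GM/r₁) = 3.00189e+06 m/s, v₂ = √(GM/r₂) = 1.16984e+06 m/s.
Transfer speeds (vis-viva v² = GM(2/r − 1/a_t)): v₁ᵗ = 3.95557e+06 m/s, v₂ᵗ = 600720 m/s.
(a) ΔV₁ = |v₁ᵗ − v₁| ≈ 9.537e+05 m/s = 953.7 km/s.
(b) ΔV₂ = |v₂ − v₂ᵗ| ≈ 5.691e+05 m/s = 569.1 km/s.
(c) ΔV_total = ΔV₁ + ΔV₂ ≈ 1.523e+06 m/s = 1523 km/s.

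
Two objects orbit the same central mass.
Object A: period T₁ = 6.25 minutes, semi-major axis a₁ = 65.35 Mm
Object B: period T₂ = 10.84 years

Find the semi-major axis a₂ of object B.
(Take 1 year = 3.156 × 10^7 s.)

Convert to SI: T₁ = 6.25 minutes = 375 s; a₁ = 65.35 Mm = 6.535e+07 m; T₂ = 10.84 years = 3.4211e+08 s.
Kepler's third law: (T₁/T₂)² = (a₁/a₂)³ ⇒ a₂ = a₁ · (T₂/T₁)^(2/3).
T₂/T₁ = 3.4211e+08 / 375 = 912294.
a₂ = 6.535e+07 · (912294)^(2/3) m ≈ 6.147e+11 m = 614.7 Gm.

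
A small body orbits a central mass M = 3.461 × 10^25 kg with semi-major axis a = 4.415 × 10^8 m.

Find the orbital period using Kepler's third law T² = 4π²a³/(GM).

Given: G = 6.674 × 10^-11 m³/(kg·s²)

GM = G · M = 6.674e-11 · 3.461e+25 = 2.30987e+15 m³/s².
Kepler's third law: T = 2π √(a³ / GM).
Substituting a = 4.415e+08 m and GM = 2.30987e+15 m³/s²:
T = 2π √((4.415e+08)³ / 2.30987e+15) s
T ≈ 1.213e+06 s = 14.04 days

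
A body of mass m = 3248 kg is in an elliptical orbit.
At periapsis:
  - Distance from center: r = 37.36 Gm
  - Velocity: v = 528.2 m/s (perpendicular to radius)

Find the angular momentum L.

Convert to SI: r = 37.36 Gm = 3.736e+10 m.
Since v is perpendicular to r, L = m · v · r.
L = 3248 · 528.2 · 3.736e+10 kg·m²/s ≈ 6.409e+16 kg·m²/s.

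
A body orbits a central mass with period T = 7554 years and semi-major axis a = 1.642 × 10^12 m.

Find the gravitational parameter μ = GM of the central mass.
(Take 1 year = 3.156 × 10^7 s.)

Convert to SI: T = 7554 years = 2.38404e+11 s.
GM = 4π² · a³ / T².
GM = 4π² · (1.642e+12)³ / (2.38404e+11)² m³/s² ≈ 3.075e+15 m³/s² = 3.075 × 10^15 m³/s².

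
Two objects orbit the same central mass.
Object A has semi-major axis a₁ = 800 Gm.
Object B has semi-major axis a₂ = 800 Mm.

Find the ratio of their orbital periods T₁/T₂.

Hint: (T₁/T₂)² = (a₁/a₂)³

Convert to SI: a₁ = 800 Gm = 8e+11 m; a₂ = 800 Mm = 8e+08 m.
From Kepler's third law, (T₁/T₂)² = (a₁/a₂)³, so T₁/T₂ = (a₁/a₂)^(3/2).
a₁/a₂ = 8e+11 / 8e+08 = 1000.
T₁/T₂ = (1000)^(3/2) ≈ 3.162e+04.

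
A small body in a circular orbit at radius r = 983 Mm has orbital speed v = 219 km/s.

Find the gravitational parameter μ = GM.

Convert to SI: r = 983 Mm = 9.83e+08 m; v = 219 km/s = 219000 m/s.
For a circular orbit v² = GM/r, so GM = v² · r.
GM = (219000)² · 9.83e+08 m³/s² ≈ 4.715e+19 m³/s² = 4.715 × 10^19 m³/s².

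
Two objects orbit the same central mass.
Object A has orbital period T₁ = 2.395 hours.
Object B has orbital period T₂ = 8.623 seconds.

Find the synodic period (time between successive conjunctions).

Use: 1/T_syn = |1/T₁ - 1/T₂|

Convert to SI: T₁ = 2.395 hours = 8622 s.
T_syn = |T₁ · T₂ / (T₁ − T₂)|.
T_syn = |8622 · 8.623 / (8622 − 8.623)| s ≈ 8.632 s = 8.632 seconds.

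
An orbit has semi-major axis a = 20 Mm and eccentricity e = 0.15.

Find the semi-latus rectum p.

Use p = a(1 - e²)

Convert to SI: a = 20 Mm = 2e+07 m.
p = a (1 − e²).
p = 2e+07 · (1 − (0.15)²) = 2e+07 · 0.9775 ≈ 1.955e+07 m = 19.55 Mm.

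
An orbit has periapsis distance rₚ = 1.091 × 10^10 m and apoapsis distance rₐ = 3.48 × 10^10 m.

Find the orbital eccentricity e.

e = (rₐ − rₚ) / (rₐ + rₚ).
e = (3.48e+10 − 1.091e+10) / (3.48e+10 + 1.091e+10) = 2.389e+10 / 4.571e+10 ≈ 0.5226.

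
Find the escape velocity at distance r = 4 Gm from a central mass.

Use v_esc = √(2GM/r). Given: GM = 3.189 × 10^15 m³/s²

Convert to SI: r = 4 Gm = 4e+09 m.
Escape velocity comes from setting total energy to zero: ½v² − GM/r = 0 ⇒ v_esc = √(2GM / r).
v_esc = √(2 · 3.189e+15 / 4e+09) m/s ≈ 1263 m/s = 1.263 km/s.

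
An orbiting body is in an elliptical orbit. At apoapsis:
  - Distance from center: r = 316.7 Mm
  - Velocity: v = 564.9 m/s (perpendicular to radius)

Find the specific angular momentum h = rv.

Convert to SI: r = 316.7 Mm = 3.167e+08 m.
With v perpendicular to r, h = r · v.
h = 3.167e+08 · 564.9 m²/s ≈ 1.789e+11 m²/s.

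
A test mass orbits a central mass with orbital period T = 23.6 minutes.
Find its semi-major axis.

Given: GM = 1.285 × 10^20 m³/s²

Convert to SI: T = 23.6 minutes = 1416 s.
Invert Kepler's third law: a = (GM · T² / (4π²))^(1/3).
Substituting T = 1416 s and GM = 1.285e+20 m³/s²:
a = (1.285e+20 · (1416)² / (4π²))^(1/3) m
a ≈ 1.869e+08 m = 186.9 Mm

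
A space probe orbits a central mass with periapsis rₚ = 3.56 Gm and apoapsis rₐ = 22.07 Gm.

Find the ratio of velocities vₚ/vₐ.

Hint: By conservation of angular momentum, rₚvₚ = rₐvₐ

Convert to SI: rₚ = 3.56 Gm = 3.56e+09 m; rₐ = 22.07 Gm = 2.207e+10 m.
Conservation of angular momentum gives rₚvₚ = rₐvₐ, so vₚ/vₐ = rₐ/rₚ.
vₚ/vₐ = 2.207e+10 / 3.56e+09 ≈ 6.199.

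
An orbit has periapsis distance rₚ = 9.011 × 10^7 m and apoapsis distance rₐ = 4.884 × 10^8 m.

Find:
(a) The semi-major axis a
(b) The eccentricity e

(a) a = (rₚ + rₐ) / 2 = (9.011e+07 + 4.884e+08) / 2 ≈ 2.893e+08 m = 2.893 × 10^8 m.
(b) e = (rₐ − rₚ) / (rₐ + rₚ) = (4.884e+08 − 9.011e+07) / (4.884e+08 + 9.011e+07) ≈ 0.6885.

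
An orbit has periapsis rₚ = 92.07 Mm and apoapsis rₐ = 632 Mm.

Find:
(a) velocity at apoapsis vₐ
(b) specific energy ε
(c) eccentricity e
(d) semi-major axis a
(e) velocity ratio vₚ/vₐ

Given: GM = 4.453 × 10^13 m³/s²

Convert to SI: rₚ = 92.07 Mm = 9.207e+07 m; rₐ = 632 Mm = 6.32e+08 m.
(a) With a = (rₚ + rₐ)/2 = 3.62035e+08 m, vₐ = √(GM (2/rₐ − 1/a)) = √(4.453e+13 · (2/6.32e+08 − 1/3.62035e+08)) m/s ≈ 133.9 m/s
(b) With a = (rₚ + rₐ)/2 = 3.62035e+08 m, ε = −GM/(2a) = −4.453e+13/(2 · 3.62035e+08) J/kg ≈ -6.15e+04 J/kg
(c) e = (rₐ − rₚ)/(rₐ + rₚ) = (6.32e+08 − 9.207e+07)/(6.32e+08 + 9.207e+07) ≈ 0.7457
(d) a = (rₚ + rₐ)/2 = (9.207e+07 + 6.32e+08)/2 ≈ 3.62e+08 m
(e) Conservation of angular momentum (rₚvₚ = rₐvₐ) gives vₚ/vₐ = rₐ/rₚ = 6.32e+08/9.207e+07 ≈ 6.864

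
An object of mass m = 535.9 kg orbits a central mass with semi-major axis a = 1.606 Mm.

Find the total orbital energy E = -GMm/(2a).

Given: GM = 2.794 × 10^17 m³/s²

Convert to SI: a = 1.606 Mm = 1.606e+06 m.
E = −GMm / (2a).
E = −2.794e+17 · 535.9 / (2 · 1.606e+06) J ≈ -4.662e+13 J = -46.62 TJ.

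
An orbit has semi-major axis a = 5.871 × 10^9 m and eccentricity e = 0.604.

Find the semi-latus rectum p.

p = a (1 − e²).
p = 5.871e+09 · (1 − (0.604)²) = 5.871e+09 · 0.635184 ≈ 3.729e+09 m = 3.729 × 10^9 m.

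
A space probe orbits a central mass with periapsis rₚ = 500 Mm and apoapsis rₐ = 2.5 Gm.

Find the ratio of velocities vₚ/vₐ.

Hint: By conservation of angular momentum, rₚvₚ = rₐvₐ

Convert to SI: rₚ = 500 Mm = 5e+08 m; rₐ = 2.5 Gm = 2.5e+09 m.
Conservation of angular momentum gives rₚvₚ = rₐvₐ, so vₚ/vₐ = rₐ/rₚ.
vₚ/vₐ = 2.5e+09 / 5e+08 ≈ 5.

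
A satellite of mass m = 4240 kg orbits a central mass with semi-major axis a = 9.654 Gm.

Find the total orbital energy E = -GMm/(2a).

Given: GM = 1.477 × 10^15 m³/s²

Convert to SI: a = 9.654 Gm = 9.654e+09 m.
E = −GMm / (2a).
E = −1.477e+15 · 4240 / (2 · 9.654e+09) J ≈ -3.243e+08 J = -324.3 MJ.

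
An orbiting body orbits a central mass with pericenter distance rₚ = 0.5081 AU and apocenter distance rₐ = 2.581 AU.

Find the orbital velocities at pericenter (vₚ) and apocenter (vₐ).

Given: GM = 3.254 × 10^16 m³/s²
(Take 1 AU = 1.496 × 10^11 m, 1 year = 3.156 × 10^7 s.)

Convert to SI: rₚ = 0.5081 AU = 7.60118e+10 m; rₐ = 2.581 AU = 3.86118e+11 m.
Use the vis-viva equation v² = GM(2/r − 1/a) with a = (rₚ + rₐ)/2 = (7.60118e+10 + 3.86118e+11)/2 = 2.31065e+11 m.
vₚ = √(GM · (2/rₚ − 1/a)) = √(3.254e+16 · (2/7.60118e+10 − 1/2.31065e+11)) m/s ≈ 845.8 m/s = 0.1784 AU/year.
vₐ = √(GM · (2/rₐ − 1/a)) = √(3.254e+16 · (2/3.86118e+11 − 1/2.31065e+11)) m/s ≈ 166.5 m/s = 0.03513 AU/year.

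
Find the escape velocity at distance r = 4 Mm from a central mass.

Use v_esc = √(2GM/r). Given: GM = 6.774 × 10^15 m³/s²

Convert to SI: r = 4 Mm = 4e+06 m.
Escape velocity comes from setting total energy to zero: ½v² − GM/r = 0 ⇒ v_esc = √(2GM / r).
v_esc = √(2 · 6.774e+15 / 4e+06) m/s ≈ 5.82e+04 m/s = 58.2 km/s.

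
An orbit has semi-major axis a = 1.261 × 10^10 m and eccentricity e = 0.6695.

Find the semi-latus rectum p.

p = a (1 − e²).
p = 1.261e+10 · (1 − (0.6695)²) = 1.261e+10 · 0.55177 ≈ 6.958e+09 m = 6.958 × 10^9 m.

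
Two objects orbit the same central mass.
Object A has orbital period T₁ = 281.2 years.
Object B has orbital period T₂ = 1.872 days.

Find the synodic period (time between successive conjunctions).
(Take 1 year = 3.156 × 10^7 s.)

Convert to SI: T₁ = 281.2 years = 8.87467e+09 s; T₂ = 1.872 days = 161741 s.
T_syn = |T₁ · T₂ / (T₁ − T₂)|.
T_syn = |8.87467e+09 · 161741 / (8.87467e+09 − 161741)| s ≈ 1.617e+05 s = 1.872 days.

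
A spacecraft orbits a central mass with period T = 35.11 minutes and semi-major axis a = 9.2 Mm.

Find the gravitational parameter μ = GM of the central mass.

Convert to SI: T = 35.11 minutes = 2106.6 s; a = 9.2 Mm = 9.2e+06 m.
GM = 4π² · a³ / T².
GM = 4π² · (9.2e+06)³ / (2106.6)² m³/s² ≈ 6.927e+15 m³/s² = 6.927 × 10^15 m³/s².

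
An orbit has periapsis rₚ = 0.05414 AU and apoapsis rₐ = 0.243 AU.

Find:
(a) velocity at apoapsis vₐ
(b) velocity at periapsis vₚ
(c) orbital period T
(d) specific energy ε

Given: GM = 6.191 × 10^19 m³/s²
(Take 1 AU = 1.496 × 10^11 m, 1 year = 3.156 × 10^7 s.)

Convert to SI: rₚ = 0.05414 AU = 8.09934e+09 m; rₐ = 0.243 AU = 3.63528e+10 m.
(a) With a = (rₚ + rₐ)/2 = 2.22261e+10 m, vₐ = √(GM (2/rₐ − 1/a)) = √(6.191e+19 · (2/3.63528e+10 − 1/2.22261e+10)) m/s ≈ 2.491e+04 m/s
(b) With a = (rₚ + rₐ)/2 = 2.22261e+10 m, vₚ = √(GM (2/rₚ − 1/a)) = √(6.191e+19 · (2/8.09934e+09 − 1/2.22261e+10)) m/s ≈ 1.118e+05 m/s
(c) With a = (rₚ + rₐ)/2 = 2.22261e+10 m, T = 2π √(a³/GM) = 2π √((2.22261e+10)³/6.191e+19) s ≈ 2.646e+06 s
(d) With a = (rₚ + rₐ)/2 = 2.22261e+10 m, ε = −GM/(2a) = −6.191e+19/(2 · 2.22261e+10) J/kg ≈ -1.393e+09 J/kg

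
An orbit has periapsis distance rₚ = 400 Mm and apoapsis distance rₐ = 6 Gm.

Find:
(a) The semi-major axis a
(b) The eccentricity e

Convert to SI: rₚ = 400 Mm = 4e+08 m; rₐ = 6 Gm = 6e+09 m.
(a) a = (rₚ + rₐ) / 2 = (4e+08 + 6e+09) / 2 ≈ 3.2e+09 m = 3.2 Gm.
(b) e = (rₐ − rₚ) / (rₐ + rₚ) = (6e+09 − 4e+08) / (6e+09 + 4e+08) ≈ 0.875.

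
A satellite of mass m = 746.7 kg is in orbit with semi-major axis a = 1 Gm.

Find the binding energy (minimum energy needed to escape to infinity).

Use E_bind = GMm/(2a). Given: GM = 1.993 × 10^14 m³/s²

Convert to SI: a = 1 Gm = 1e+09 m.
Total orbital energy is E = −GMm/(2a); binding energy is E_bind = −E = GMm/(2a).
E_bind = 1.993e+14 · 746.7 / (2 · 1e+09) J ≈ 7.441e+07 J = 74.41 MJ.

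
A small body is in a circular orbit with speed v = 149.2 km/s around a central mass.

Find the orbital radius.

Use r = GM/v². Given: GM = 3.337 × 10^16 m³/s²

Convert to SI: v = 149.2 km/s = 149200 m/s.
For a circular orbit, v² = GM / r, so r = GM / v².
r = 3.337e+16 / (149200)² m ≈ 1.499e+06 m = 1.499 Mm.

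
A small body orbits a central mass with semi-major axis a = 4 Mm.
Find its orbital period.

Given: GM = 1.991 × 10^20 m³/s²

Convert to SI: a = 4 Mm = 4e+06 m.
Kepler's third law: T = 2π √(a³ / GM).
Substituting a = 4e+06 m and GM = 1.991e+20 m³/s²:
T = 2π √((4e+06)³ / 1.991e+20) s
T ≈ 3.562 s = 3.562 seconds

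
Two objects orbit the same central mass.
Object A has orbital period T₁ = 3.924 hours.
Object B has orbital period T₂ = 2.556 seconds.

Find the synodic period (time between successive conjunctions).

Convert to SI: T₁ = 3.924 hours = 14126.4 s.
T_syn = |T₁ · T₂ / (T₁ − T₂)|.
T_syn = |14126.4 · 2.556 / (14126.4 − 2.556)| s ≈ 2.556 s = 2.556 seconds.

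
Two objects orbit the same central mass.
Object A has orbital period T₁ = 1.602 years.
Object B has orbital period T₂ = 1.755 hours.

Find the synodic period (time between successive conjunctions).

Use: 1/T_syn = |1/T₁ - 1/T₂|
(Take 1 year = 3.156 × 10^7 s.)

Convert to SI: T₁ = 1.602 years = 5.05591e+07 s; T₂ = 1.755 hours = 6318 s.
T_syn = |T₁ · T₂ / (T₁ − T₂)|.
T_syn = |5.05591e+07 · 6318 / (5.05591e+07 − 6318)| s ≈ 6319 s = 1.755 hours.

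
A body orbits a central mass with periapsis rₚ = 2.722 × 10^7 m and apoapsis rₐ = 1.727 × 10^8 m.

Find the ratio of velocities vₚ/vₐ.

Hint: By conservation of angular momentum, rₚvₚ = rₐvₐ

Conservation of angular momentum gives rₚvₚ = rₐvₐ, so vₚ/vₐ = rₐ/rₚ.
vₚ/vₐ = 1.727e+08 / 2.722e+07 ≈ 6.345.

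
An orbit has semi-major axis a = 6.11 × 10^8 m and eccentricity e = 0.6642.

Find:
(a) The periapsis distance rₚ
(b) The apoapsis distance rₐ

(a) rₚ = a(1 − e) = 6.11e+08 · (1 − 0.6642) = 6.11e+08 · 0.3358 ≈ 2.052e+08 m = 2.052 × 10^8 m.
(b) rₐ = a(1 + e) = 6.11e+08 · (1 + 0.6642) = 6.11e+08 · 1.6642 ≈ 1.017e+09 m = 1.017 × 10^9 m.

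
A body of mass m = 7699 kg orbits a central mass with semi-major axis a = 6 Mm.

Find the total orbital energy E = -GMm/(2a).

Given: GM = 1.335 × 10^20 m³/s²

Convert to SI: a = 6 Mm = 6e+06 m.
E = −GMm / (2a).
E = −1.335e+20 · 7699 / (2 · 6e+06) J ≈ -8.565e+16 J = -85.65 PJ.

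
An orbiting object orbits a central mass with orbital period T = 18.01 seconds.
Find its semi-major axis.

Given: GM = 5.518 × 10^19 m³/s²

Invert Kepler's third law: a = (GM · T² / (4π²))^(1/3).
Substituting T = 18.01 s and GM = 5.518e+19 m³/s²:
a = (5.518e+19 · (18.01)² / (4π²))^(1/3) m
a ≈ 7.682e+06 m = 7.682 Mm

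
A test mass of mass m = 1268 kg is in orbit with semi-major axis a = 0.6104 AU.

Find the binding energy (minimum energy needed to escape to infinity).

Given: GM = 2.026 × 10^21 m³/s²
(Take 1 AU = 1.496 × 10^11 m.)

Convert to SI: a = 0.6104 AU = 9.13158e+10 m.
Total orbital energy is E = −GMm/(2a); binding energy is E_bind = −E = GMm/(2a).
E_bind = 2.026e+21 · 1268 / (2 · 9.13158e+10) J ≈ 1.407e+13 J = 14.07 TJ.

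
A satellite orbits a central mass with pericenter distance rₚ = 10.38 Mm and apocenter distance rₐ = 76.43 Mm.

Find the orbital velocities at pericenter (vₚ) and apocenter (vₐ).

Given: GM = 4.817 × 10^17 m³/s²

Convert to SI: rₚ = 10.38 Mm = 1.038e+07 m; rₐ = 76.43 Mm = 7.643e+07 m.
Use the vis-viva equation v² = GM(2/r − 1/a) with a = (rₚ + rₐ)/2 = (1.038e+07 + 7.643e+07)/2 = 4.3405e+07 m.
vₚ = √(GM · (2/rₚ − 1/a)) = √(4.817e+17 · (2/1.038e+07 − 1/4.3405e+07)) m/s ≈ 2.859e+05 m/s = 285.9 km/s.
vₐ = √(GM · (2/rₐ − 1/a)) = √(4.817e+17 · (2/7.643e+07 − 1/4.3405e+07)) m/s ≈ 3.882e+04 m/s = 38.82 km/s.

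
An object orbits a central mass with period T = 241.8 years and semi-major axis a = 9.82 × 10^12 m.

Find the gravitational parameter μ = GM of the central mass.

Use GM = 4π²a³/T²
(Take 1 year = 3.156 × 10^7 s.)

Convert to SI: T = 241.8 years = 7.63121e+09 s.
GM = 4π² · a³ / T².
GM = 4π² · (9.82e+12)³ / (7.63121e+09)² m³/s² ≈ 6.42e+20 m³/s² = 6.42 × 10^20 m³/s².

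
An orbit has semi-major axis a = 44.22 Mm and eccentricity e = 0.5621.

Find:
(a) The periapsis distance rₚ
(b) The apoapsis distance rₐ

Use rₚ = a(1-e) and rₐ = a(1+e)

Convert to SI: a = 44.22 Mm = 4.422e+07 m.
(a) rₚ = a(1 − e) = 4.422e+07 · (1 − 0.5621) = 4.422e+07 · 0.4379 ≈ 1.936e+07 m = 19.36 Mm.
(b) rₐ = a(1 + e) = 4.422e+07 · (1 + 0.5621) = 4.422e+07 · 1.5621 ≈ 6.908e+07 m = 69.08 Mm.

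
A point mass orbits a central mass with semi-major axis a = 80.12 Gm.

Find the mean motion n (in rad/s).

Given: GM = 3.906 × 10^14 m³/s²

Convert to SI: a = 80.12 Gm = 8.012e+10 m.
n = √(GM / a³).
n = √(3.906e+14 / (8.012e+10)³) rad/s ≈ 8.715e-10 rad/s.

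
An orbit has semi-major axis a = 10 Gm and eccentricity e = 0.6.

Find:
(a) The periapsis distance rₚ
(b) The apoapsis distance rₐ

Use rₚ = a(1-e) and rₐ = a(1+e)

Convert to SI: a = 10 Gm = 1e+10 m.
(a) rₚ = a(1 − e) = 1e+10 · (1 − 0.6) = 1e+10 · 0.4 ≈ 4e+09 m = 4 Gm.
(b) rₐ = a(1 + e) = 1e+10 · (1 + 0.6) = 1e+10 · 1.6 ≈ 1.6e+10 m = 16 Gm.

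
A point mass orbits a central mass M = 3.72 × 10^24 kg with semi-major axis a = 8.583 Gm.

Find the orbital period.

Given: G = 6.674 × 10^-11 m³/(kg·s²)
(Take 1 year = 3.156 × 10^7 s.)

Convert to SI: a = 8.583 Gm = 8.583e+09 m.
GM = G · M = 6.674e-11 · 3.72e+24 = 2.48273e+14 m³/s².
Kepler's third law: T = 2π √(a³ / GM).
Substituting a = 8.583e+09 m and GM = 2.48273e+14 m³/s²:
T = 2π √((8.583e+09)³ / 2.48273e+14) s
T ≈ 3.171e+08 s = 10.05 years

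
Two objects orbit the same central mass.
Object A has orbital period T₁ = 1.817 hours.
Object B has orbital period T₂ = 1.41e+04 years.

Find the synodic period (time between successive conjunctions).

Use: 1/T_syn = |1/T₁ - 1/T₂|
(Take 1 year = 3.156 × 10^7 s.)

Convert to SI: T₁ = 1.817 hours = 6541.2 s; T₂ = 1.41e+04 years = 4.44996e+11 s.
T_syn = |T₁ · T₂ / (T₁ − T₂)|.
T_syn = |6541.2 · 4.44996e+11 / (6541.2 − 4.44996e+11)| s ≈ 6541 s = 1.817 hours.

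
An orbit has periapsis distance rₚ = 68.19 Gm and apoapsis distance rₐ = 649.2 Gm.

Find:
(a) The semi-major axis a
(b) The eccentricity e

Convert to SI: rₚ = 68.19 Gm = 6.819e+10 m; rₐ = 649.2 Gm = 6.492e+11 m.
(a) a = (rₚ + rₐ) / 2 = (6.819e+10 + 6.492e+11) / 2 ≈ 3.587e+11 m = 358.7 Gm.
(b) e = (rₐ − rₚ) / (rₐ + rₚ) = (6.492e+11 − 6.819e+10) / (6.492e+11 + 6.819e+10) ≈ 0.8099.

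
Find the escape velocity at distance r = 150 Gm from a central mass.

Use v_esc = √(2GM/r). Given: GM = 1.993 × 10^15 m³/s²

Convert to SI: r = 150 Gm = 1.5e+11 m.
Escape velocity comes from setting total energy to zero: ½v² − GM/r = 0 ⇒ v_esc = √(2GM / r).
v_esc = √(2 · 1.993e+15 / 1.5e+11) m/s ≈ 163 m/s = 163 m/s.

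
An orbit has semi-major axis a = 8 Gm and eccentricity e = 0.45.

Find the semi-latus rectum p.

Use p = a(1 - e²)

Convert to SI: a = 8 Gm = 8e+09 m.
p = a (1 − e²).
p = 8e+09 · (1 − (0.45)²) = 8e+09 · 0.7975 ≈ 6.38e+09 m = 6.38 Gm.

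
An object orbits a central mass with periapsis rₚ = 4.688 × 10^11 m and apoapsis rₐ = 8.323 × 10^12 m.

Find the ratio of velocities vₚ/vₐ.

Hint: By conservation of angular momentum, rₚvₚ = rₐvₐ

Conservation of angular momentum gives rₚvₚ = rₐvₐ, so vₚ/vₐ = rₐ/rₚ.
vₚ/vₐ = 8.323e+12 / 4.688e+11 ≈ 17.75.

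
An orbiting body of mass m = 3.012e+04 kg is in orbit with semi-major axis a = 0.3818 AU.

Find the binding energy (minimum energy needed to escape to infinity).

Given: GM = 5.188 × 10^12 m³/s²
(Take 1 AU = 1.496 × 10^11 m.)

Convert to SI: a = 0.3818 AU = 5.71173e+10 m.
Total orbital energy is E = −GMm/(2a); binding energy is E_bind = −E = GMm/(2a).
E_bind = 5.188e+12 · 3.012e+04 / (2 · 5.71173e+10) J ≈ 1.368e+06 J = 1.368 MJ.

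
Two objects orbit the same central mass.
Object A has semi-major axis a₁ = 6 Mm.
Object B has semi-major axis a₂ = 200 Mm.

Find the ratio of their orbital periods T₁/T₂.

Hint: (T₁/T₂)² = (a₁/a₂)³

Convert to SI: a₁ = 6 Mm = 6e+06 m; a₂ = 200 Mm = 2e+08 m.
From Kepler's third law, (T₁/T₂)² = (a₁/a₂)³, so T₁/T₂ = (a₁/a₂)^(3/2).
a₁/a₂ = 6e+06 / 2e+08 = 0.03.
T₁/T₂ = (0.03)^(3/2) ≈ 0.005196.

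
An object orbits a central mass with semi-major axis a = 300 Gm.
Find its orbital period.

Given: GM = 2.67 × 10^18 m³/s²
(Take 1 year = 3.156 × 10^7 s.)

Convert to SI: a = 300 Gm = 3e+11 m.
Kepler's third law: T = 2π √(a³ / GM).
Substituting a = 3e+11 m and GM = 2.67e+18 m³/s²:
T = 2π √((3e+11)³ / 2.67e+18) s
T ≈ 6.318e+08 s = 20.02 years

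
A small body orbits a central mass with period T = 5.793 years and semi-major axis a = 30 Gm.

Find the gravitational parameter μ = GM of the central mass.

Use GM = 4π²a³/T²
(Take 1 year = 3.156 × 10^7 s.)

Convert to SI: T = 5.793 years = 1.82827e+08 s; a = 30 Gm = 3e+10 m.
GM = 4π² · a³ / T².
GM = 4π² · (3e+10)³ / (1.82827e+08)² m³/s² ≈ 3.189e+16 m³/s² = 3.189 × 10^16 m³/s².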